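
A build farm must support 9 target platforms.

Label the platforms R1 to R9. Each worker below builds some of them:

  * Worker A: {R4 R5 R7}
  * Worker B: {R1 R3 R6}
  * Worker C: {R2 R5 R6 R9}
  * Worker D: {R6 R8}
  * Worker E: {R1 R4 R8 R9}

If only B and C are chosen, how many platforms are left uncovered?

Union of B, C = {R1, R2, R3, R5, R6, R9}.
Not covered: R4, R7, R8 — 3 platforms.

3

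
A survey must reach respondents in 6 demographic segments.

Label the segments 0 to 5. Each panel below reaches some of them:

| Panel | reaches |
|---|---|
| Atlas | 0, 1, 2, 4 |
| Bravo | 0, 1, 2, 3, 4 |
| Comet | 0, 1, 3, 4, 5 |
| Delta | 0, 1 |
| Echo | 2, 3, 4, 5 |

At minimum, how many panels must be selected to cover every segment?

Take {Atlas, Comet}. Their union is {0, 1, 2, 3, 4, 5}, which is all 6 segments.
No single panel has all 6 segments (the largest, Bravo, has 5), so 2 is optimal.

2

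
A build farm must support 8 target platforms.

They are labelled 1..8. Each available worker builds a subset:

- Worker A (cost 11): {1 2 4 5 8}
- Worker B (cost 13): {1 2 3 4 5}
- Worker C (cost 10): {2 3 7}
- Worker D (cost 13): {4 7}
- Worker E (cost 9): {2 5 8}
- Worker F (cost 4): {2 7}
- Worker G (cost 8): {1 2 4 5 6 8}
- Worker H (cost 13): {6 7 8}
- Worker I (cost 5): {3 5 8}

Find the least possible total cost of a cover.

17

F, G, I together cover every platform (F ∪ G ∪ I = {1, 2, 3, 4, 5, 6, 7, 8}); total cost 4 + 8 + 5 = 17.
No covering selection has total cost below 17.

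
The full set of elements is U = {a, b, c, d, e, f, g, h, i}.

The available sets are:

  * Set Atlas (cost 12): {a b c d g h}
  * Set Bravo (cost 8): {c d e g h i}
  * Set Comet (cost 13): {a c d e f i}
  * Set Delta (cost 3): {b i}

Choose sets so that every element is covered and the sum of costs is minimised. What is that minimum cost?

Bravo, Comet, Delta together cover every element (Bravo ∪ Comet ∪ Delta = {a, b, c, d, e, f, g, h, i}); total cost 8 + 13 + 3 = 24.
No covering selection has total cost below 24.

24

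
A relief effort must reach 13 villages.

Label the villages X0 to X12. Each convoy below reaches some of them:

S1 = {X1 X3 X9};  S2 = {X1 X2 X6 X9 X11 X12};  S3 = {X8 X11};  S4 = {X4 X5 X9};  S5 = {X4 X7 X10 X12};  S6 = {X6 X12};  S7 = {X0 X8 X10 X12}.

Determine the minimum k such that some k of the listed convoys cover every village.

S1 and S2 and S4 and S5 and S7 together: S1 ∪ S2 ∪ S4 ∪ S5 ∪ S7 = {X0, X1, X2, X3, X4, X5, X6, X7, X8, X9, X10, X11, X12} — every village is covered.
No 4 of the 7 convoys cover everything (all 35 combinations miss at least one village), so 5 is optimal.

5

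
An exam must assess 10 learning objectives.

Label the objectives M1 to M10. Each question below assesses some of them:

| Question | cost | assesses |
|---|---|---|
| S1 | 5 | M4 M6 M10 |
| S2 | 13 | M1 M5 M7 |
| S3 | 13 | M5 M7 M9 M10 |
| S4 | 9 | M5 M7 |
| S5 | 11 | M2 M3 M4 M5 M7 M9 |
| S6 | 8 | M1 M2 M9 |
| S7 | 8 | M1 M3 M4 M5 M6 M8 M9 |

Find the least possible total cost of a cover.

24

S1, S5, S7 together cover every objective (S1 ∪ S5 ∪ S7 = {M1, M2, M3, M4, M5, M6, M7, M8, M9, M10}); total cost 5 + 11 + 8 = 24.
No covering selection has total cost below 24.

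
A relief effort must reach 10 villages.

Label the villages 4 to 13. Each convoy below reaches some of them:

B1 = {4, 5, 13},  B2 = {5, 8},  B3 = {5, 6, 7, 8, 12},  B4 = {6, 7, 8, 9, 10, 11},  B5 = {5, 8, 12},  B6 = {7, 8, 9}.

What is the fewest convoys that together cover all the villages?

3

B1 and B3 and B4 together: B1 ∪ B3 ∪ B4 = {4, 5, 6, 7, 8, 9, 10, 11, 12, 13} — every village is covered.
Only B1 contains 4, so B1 is forced; the remaining 7 villages need at least 2 more convoys (each remaining convoy adds at most 6) — so at least 3 convoys are needed, and 3 is optimal.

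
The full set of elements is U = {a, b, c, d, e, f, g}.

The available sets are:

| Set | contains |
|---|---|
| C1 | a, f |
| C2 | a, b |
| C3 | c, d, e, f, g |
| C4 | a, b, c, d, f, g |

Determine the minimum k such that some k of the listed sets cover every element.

2

C3 and C4 together: C3 ∪ C4 = {a, b, c, d, e, f, g} — every element is covered.
No single set has all 7 elements (the largest, C4, has 6), so 2 is optimal.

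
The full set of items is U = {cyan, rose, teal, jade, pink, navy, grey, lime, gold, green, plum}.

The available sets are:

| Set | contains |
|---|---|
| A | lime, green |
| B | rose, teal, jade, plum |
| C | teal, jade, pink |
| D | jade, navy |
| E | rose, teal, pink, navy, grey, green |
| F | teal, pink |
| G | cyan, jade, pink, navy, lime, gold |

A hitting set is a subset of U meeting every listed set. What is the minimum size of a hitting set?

3

The 3 items {teal, navy, lime} hit every set.
The sets A, D, F are pairwise disjoint, so any hitting set needs a separate item for each — at least 3. Hence 3 is optimal.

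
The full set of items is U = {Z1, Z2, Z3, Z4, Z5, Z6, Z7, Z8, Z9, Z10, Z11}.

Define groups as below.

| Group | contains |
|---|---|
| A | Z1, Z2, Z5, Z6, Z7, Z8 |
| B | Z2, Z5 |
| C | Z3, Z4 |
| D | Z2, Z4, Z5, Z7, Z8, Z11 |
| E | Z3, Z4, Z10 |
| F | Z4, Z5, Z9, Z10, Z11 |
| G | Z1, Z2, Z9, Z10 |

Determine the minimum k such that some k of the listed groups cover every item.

Take {A, C, F}. Their union is {Z1, Z2, Z3, Z4, Z5, Z6, Z7, Z8, Z9, Z10, Z11}, which is all 11 items.
Only A contains Z6, so A is forced; the remaining 5 items need at least 2 more groups (each remaining group adds at most 4) — so at least 3 groups are needed, and 3 is optimal.

3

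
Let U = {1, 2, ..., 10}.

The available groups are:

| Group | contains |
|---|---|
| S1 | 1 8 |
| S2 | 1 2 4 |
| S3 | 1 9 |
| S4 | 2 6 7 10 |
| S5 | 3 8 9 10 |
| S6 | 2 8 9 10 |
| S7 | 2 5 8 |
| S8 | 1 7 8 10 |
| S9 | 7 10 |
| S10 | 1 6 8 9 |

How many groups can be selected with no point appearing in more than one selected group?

S3, S7, S9 are pairwise disjoint (S3={1,9}; S7={2,5,8}; S9={7,10}).
Every remaining group overlaps one of these, and no 4 of the listed groups are pairwise disjoint, so 3 is the maximum.

3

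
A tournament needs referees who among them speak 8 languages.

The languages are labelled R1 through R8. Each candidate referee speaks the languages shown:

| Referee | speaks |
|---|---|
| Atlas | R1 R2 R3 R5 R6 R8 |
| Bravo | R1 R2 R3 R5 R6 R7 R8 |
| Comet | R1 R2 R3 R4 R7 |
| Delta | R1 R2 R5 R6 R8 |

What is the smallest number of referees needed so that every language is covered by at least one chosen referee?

Bravo and Comet together: Bravo ∪ Comet = {R1, R2, R3, R4, R5, R6, R7, R8} — every language is covered.
No single referee has all 8 languages (the largest, Bravo, has 7), so 2 is optimal.

2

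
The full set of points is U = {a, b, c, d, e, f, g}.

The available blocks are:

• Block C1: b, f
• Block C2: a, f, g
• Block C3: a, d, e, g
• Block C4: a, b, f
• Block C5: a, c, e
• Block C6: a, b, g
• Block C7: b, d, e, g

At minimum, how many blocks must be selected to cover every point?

Take {C3, C4, C5}. Their union is {a, b, c, d, e, f, g}, which is all 7 points.
Only C5 contains c, so C5 is forced; the remaining 4 points need at least 2 more blocks (each remaining block adds at most 3) — so at least 3 blocks are needed, and 3 is optimal.

3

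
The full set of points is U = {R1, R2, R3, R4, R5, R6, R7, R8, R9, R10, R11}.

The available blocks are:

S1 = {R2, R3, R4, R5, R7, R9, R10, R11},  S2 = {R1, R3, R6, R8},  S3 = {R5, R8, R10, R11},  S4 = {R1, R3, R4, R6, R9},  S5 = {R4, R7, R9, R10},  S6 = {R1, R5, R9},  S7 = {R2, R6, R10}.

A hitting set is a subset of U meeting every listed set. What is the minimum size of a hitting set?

Take H = {R1, R10}. Each listed block contains at least one of these, so H is a hitting set of size 2.
The blocks S2, S5 are pairwise disjoint, so any hitting set needs a separate point for each — at least 2. Hence 2 is optimal.

2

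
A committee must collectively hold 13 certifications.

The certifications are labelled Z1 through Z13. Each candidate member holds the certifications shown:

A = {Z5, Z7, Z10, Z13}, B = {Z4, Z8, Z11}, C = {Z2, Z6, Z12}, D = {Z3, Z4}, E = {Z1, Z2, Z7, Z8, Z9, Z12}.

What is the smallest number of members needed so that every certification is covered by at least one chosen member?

5

Take {A, B, C, D, E}. Their union is {Z1, Z2, Z3, Z4, Z5, Z6, Z7, Z8, Z9, Z10, Z11, Z12, Z13}, which is all 13 certifications.
No 4 of the 5 members cover everything (all 5 combinations miss at least one certification), so 5 is optimal.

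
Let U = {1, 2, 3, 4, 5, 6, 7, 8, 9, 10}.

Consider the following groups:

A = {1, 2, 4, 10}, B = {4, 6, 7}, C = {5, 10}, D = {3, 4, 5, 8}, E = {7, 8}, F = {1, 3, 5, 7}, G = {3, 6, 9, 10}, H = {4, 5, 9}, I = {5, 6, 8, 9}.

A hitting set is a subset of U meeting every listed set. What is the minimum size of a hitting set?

Take T = {5, 7, 10}. Each listed group contains at least one of these, so T is a hitting set of size 3.
No choice of 2 points meets every group, so 3 is the minimum.

3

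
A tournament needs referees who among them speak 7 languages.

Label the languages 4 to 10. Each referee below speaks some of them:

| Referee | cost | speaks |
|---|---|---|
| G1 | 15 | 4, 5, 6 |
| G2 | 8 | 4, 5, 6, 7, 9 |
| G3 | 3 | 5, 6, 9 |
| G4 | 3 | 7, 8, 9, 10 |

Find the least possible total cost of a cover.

G2, G4 together cover every language (G2 ∪ G4 = {4, 5, 6, 7, 8, 9, 10}); total cost 8 + 3 = 11.
The greedy pick G4, G3, G2 costs 14; no covering selection beats 11.

11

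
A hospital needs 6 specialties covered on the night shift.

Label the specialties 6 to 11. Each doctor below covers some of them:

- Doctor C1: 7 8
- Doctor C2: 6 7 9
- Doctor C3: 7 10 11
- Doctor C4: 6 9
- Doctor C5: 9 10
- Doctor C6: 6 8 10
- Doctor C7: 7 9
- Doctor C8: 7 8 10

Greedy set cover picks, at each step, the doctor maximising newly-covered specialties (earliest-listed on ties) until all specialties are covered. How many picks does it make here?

Greedy: pick C2 (covers 3 new) → pick C3 (covers 2 new) → pick C1 (covers 1 new). Total picks: 3.

3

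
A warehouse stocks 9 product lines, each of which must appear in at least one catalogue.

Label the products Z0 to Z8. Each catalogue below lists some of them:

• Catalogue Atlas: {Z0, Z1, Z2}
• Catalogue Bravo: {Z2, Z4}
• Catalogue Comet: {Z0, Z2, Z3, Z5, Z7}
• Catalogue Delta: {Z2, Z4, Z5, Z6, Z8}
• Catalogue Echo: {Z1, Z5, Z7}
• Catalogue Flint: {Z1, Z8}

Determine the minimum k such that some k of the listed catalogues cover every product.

Take {Comet, Delta, Echo}. Their union is {Z0, Z1, Z2, Z3, Z4, Z5, Z6, Z7, Z8}, which is all 9 products.
Only Comet contains Z3, so Comet is forced; the remaining 4 products need at least 2 more catalogues (each remaining catalogue adds at most 3) — so at least 3 catalogues are needed, and 3 is optimal.

3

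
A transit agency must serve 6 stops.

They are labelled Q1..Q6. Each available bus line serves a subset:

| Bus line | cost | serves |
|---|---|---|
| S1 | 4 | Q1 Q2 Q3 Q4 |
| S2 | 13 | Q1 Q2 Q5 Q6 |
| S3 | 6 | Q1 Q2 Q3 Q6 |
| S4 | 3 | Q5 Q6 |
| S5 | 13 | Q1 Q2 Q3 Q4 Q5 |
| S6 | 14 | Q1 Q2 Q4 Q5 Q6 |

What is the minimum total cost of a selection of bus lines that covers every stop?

7

S1, S4 together cover every stop (S1 ∪ S4 = {Q1, Q2, Q3, Q4, Q5, Q6}); total cost 4 + 3 = 7.
No covering selection has total cost below 7.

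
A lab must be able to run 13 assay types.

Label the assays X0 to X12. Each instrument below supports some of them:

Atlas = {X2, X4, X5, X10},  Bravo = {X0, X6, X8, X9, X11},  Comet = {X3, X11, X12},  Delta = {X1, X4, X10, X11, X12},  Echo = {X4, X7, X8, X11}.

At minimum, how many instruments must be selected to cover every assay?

Atlas and Bravo and Comet and Delta and Echo together: Atlas ∪ Bravo ∪ Comet ∪ Delta ∪ Echo = {X0, X1, X2, X3, X4, X5, X6, X7, X8, X9, X10, X11, X12} — every assay is covered.
No 4 of the 5 instruments cover everything (all 5 combinations miss at least one assay), so 5 is optimal.

5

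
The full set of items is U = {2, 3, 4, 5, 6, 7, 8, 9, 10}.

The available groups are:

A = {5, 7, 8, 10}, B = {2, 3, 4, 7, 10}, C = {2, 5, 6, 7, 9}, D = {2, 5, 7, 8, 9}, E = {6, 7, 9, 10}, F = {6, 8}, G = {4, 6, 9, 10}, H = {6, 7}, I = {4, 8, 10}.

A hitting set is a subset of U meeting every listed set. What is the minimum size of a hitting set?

Take T = {4, 7, 8}. Each listed group contains at least one of these, so T is a hitting set of size 3.
No choice of 2 items meets every group, so 3 is the minimum.

3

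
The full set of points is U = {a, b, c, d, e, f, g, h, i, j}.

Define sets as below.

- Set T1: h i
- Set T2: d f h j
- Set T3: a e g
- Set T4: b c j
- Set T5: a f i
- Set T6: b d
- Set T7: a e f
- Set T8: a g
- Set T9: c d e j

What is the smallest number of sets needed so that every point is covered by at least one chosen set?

T1 and T2 and T3 and T4 together: T1 ∪ T2 ∪ T3 ∪ T4 = {a, b, c, d, e, f, g, h, i, j} — every point is covered.
No 3 of the 9 sets cover everything (all 84 combinations miss at least one point), so 4 is optimal.

4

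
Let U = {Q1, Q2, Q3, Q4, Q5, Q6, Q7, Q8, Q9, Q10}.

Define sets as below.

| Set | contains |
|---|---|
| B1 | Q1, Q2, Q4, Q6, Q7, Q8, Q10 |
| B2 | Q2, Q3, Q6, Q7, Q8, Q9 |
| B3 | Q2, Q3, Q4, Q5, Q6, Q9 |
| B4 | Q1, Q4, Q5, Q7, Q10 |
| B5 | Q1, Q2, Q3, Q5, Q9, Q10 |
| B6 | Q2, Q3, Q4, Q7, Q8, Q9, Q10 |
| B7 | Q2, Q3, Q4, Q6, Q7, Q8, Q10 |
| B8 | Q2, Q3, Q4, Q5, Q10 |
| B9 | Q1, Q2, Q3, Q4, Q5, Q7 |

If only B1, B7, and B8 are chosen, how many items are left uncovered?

1

Union of B1, B7, B8 = {Q1, Q2, Q3, Q4, Q5, Q6, Q7, Q8, Q10}.
Not covered: Q9 — 1 item.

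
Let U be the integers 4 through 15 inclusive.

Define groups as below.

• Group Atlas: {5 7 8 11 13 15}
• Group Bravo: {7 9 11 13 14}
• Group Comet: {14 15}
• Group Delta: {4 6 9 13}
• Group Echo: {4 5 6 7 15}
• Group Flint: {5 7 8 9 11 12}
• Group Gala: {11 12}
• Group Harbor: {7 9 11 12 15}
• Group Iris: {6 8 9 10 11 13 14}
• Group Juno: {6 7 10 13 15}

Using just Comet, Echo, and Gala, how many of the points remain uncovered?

Union of Comet, Echo, Gala = {4, 5, 6, 7, 11, 12, 14, 15}.
Not covered: 8, 9, 10, 13 — 4 points.

4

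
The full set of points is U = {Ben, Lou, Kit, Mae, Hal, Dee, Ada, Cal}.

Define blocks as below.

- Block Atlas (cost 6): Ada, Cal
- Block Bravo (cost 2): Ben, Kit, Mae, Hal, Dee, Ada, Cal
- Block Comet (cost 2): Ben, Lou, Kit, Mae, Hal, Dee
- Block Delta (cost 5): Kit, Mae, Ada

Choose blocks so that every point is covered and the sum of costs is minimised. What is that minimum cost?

Bravo, Comet together cover every point (Bravo ∪ Comet = {Ben, Lou, Kit, Mae, Hal, Dee, Ada, Cal}); total cost 2 + 2 = 4.
No covering selection has total cost below 4.

4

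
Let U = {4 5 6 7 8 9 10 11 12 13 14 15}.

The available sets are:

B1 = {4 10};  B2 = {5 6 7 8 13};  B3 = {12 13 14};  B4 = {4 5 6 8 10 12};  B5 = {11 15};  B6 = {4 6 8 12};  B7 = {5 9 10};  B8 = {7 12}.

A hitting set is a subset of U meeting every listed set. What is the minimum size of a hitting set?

4

H = {4, 5, 11, 12} meets every set (each contains at least one member of H), and |H| = 4.
No choice of 3 items meets every set, so 4 is the minimum.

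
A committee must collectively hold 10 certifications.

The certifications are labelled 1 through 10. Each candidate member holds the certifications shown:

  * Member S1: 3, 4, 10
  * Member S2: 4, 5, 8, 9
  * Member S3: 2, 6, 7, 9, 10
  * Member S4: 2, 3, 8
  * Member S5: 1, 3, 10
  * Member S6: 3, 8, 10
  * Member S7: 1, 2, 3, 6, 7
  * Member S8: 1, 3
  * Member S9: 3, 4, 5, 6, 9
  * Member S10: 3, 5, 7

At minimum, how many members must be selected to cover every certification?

3

S2 and S5 and S7 together: S2 ∪ S5 ∪ S7 = {1, 2, 3, 4, 5, 6, 7, 8, 9, 10} — every certification is covered.
No 2 of the 10 members cover everything (all 45 combinations miss at least one certification), so 3 is optimal.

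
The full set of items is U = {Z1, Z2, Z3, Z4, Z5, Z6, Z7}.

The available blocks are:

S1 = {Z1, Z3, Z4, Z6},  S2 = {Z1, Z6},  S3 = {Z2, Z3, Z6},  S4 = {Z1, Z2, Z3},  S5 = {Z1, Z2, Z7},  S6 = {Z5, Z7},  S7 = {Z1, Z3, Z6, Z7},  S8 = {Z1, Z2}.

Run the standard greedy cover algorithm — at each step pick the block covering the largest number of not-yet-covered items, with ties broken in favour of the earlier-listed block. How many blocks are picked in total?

3

Greedy: pick S1 (covers 4 new) → pick S5 (covers 2 new) → pick S6 (covers 1 new). Total picks: 3.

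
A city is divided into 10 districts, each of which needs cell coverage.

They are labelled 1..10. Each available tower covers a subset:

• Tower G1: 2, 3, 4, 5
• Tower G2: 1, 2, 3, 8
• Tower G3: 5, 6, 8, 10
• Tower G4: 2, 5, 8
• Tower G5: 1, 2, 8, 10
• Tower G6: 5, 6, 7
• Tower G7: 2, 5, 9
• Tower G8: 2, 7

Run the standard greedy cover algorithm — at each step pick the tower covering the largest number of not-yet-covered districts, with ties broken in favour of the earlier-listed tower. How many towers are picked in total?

Greedy: pick G1 (covers 4 new) → pick G3 (covers 3 new) → pick G2 (covers 1 new) → pick G6 (covers 1 new) → pick G7 (covers 1 new). Total picks: 5.
(The true minimum cover uses only 4 towers, so greedy is not optimal here.)

5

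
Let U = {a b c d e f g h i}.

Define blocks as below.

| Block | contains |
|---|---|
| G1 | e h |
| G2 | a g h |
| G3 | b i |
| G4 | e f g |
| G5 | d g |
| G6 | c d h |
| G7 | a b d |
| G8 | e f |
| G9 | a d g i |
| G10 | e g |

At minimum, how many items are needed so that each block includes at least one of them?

4

The 4 items {d, e, g, i} hit every block.
No choice of 3 items meets every block, so 4 is the minimum.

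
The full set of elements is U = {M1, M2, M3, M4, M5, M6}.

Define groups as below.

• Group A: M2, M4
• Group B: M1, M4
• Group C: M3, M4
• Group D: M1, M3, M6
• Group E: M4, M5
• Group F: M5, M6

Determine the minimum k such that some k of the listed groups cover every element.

3

A and D and E together: A ∪ D ∪ E = {M1, M2, M3, M4, M5, M6} — every element is covered.
Only A contains M2, so A is forced; the remaining 4 elements need at least 2 more groups (each remaining group adds at most 3) — so at least 3 groups are needed, and 3 is optimal.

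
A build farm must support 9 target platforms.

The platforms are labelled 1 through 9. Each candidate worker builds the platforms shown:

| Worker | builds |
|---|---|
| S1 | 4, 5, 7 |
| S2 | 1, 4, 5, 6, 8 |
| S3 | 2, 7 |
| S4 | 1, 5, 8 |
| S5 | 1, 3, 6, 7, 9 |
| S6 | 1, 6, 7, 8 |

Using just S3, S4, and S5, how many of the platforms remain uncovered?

1

Union of S3, S4, S5 = {1, 2, 3, 5, 6, 7, 8, 9}.
Not covered: 4 — 1 platform.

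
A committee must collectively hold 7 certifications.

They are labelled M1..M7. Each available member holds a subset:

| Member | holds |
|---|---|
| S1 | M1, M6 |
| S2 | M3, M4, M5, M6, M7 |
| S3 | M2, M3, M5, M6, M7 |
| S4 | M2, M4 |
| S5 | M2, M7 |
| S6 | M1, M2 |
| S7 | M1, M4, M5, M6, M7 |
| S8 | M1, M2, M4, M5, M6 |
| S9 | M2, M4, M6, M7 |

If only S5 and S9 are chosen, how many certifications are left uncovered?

Union of S5, S9 = {M2, M4, M6, M7}.
Not covered: M1, M3, M5 — 3 certifications.

3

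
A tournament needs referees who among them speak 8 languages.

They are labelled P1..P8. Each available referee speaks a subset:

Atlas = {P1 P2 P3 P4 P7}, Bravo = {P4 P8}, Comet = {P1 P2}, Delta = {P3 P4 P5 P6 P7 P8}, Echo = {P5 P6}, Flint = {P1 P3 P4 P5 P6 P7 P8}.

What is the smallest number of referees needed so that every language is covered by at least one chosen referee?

Atlas and Delta together: Atlas ∪ Delta = {P1, P2, P3, P4, P5, P6, P7, P8} — every language is covered.
No single referee has all 8 languages (the largest, Flint, has 7), so 2 is optimal.

2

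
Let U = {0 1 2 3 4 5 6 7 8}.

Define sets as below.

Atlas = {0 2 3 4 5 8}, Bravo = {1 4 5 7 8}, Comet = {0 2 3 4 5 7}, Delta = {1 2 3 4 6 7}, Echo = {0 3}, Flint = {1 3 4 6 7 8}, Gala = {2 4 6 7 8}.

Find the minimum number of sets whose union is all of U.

Atlas and Delta together: Atlas ∪ Delta = {0, 1, 2, 3, 4, 5, 6, 7, 8} — every element is covered.
No single set has all 9 elements (the largest, Atlas, has 6), so 2 is optimal.

2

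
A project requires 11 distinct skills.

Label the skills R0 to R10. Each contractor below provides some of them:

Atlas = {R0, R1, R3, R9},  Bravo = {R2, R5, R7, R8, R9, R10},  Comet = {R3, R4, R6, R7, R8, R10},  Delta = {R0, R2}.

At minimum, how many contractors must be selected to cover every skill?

Atlas and Bravo and Comet together: Atlas ∪ Bravo ∪ Comet = {R0, R1, R2, R3, R4, R5, R6, R7, R8, R9, R10} — every skill is covered.
Only Atlas contains R1, so Atlas is forced; the remaining 7 skills need at least 2 more contractors (each remaining contractor adds at most 5) — so at least 3 contractors are needed, and 3 is optimal.

3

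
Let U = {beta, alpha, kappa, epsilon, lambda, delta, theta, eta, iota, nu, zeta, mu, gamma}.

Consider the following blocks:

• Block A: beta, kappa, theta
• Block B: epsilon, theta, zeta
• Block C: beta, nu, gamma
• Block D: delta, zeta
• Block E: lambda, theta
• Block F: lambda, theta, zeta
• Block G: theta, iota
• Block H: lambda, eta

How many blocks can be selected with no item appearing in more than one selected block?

C, D, G, H are pairwise disjoint (C={beta,nu,gamma}; D={delta,zeta}; G={theta,iota}; H={lambda,eta}).
Every remaining block overlaps one of these, and no 5 of the listed blocks are pairwise disjoint, so 4 is the maximum.

4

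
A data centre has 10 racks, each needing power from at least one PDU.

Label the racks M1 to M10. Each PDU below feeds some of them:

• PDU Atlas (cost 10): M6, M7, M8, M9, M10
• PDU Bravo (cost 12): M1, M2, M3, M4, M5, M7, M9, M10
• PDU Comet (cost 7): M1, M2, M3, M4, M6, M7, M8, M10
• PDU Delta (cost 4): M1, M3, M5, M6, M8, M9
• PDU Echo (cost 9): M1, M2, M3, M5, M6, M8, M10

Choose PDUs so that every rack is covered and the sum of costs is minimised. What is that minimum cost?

11

Comet, Delta together cover every rack (Comet ∪ Delta = {M1, M2, M3, M4, M5, M6, M7, M8, M9, M10}); total cost 7 + 4 = 11.
No covering selection has total cost below 11.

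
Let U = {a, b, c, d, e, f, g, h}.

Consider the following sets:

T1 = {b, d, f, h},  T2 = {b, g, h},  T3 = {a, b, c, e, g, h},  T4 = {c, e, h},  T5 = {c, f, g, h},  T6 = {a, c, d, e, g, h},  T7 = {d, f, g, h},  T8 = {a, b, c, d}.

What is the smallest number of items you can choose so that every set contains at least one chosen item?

Take T = {b, h}. Each listed set contains at least one of these, so T is a hitting set of size 2.
No single item lies in every set, so at least 2 are needed and 2 is optimal.

2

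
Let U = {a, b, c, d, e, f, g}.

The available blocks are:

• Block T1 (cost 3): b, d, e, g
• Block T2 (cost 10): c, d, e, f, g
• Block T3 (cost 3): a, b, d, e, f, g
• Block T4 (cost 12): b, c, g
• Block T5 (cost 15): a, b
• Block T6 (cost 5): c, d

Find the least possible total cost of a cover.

T3, T6 together cover every item (T3 ∪ T6 = {a, b, c, d, e, f, g}); total cost 3 + 5 = 8.
No covering selection has total cost below 8.

8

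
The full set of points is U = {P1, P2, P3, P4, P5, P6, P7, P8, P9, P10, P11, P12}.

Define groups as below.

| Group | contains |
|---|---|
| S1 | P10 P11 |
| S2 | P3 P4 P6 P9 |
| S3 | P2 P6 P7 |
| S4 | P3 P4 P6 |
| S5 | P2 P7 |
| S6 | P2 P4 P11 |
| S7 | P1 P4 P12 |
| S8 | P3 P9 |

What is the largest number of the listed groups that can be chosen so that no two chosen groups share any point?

4

S1, S5, S7, S8 are pairwise disjoint (S1={P10,P11}; S5={P2,P7}; S7={P1,P4,P12}; S8={P3,P9}).
Every remaining group overlaps one of these, and no 5 of the listed groups are pairwise disjoint, so 4 is the maximum.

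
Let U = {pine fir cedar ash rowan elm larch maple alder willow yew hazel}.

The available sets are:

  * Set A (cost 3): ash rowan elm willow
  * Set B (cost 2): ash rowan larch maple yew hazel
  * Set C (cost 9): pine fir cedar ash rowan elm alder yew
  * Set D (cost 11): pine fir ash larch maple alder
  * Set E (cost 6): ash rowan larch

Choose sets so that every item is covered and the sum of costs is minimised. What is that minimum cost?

A, B, C together cover every item (A ∪ B ∪ C = {pine, fir, cedar, ash, rowan, elm, larch, maple, alder, willow, yew, hazel}); total cost 3 + 2 + 9 = 14.
No covering selection has total cost below 14.

14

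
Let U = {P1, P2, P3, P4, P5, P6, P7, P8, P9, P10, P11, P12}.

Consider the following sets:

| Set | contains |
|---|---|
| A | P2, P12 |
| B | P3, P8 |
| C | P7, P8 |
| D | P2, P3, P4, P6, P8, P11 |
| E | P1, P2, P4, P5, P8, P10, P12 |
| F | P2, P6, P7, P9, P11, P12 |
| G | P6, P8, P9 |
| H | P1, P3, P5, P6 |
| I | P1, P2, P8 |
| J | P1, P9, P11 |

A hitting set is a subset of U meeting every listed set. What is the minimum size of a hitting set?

3

The 3 elements {P1, P8, P12} hit every set.
The sets A, B, J are pairwise disjoint, so any hitting set needs a separate element for each — at least 3. Hence 3 is optimal.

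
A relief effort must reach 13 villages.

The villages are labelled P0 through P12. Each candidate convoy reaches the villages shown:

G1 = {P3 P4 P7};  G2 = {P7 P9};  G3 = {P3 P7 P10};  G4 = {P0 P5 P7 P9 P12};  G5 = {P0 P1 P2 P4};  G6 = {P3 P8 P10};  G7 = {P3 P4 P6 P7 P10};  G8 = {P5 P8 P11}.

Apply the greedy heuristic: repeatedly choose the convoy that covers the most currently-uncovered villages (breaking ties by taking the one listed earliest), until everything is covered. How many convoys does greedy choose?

Greedy: pick G4 (covers 5 new) → pick G7 (covers 4 new) → pick G5 (covers 2 new) → pick G8 (covers 2 new). Total picks: 4.

4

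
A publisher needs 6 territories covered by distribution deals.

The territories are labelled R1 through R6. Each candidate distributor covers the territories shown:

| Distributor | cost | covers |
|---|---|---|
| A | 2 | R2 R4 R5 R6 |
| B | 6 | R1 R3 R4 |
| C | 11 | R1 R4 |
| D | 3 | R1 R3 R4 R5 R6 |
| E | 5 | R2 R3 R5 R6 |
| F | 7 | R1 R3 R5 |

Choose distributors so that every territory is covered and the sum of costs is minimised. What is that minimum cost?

5

A, D together cover every territory (A ∪ D = {R1, R2, R3, R4, R5, R6}); total cost 2 + 3 = 5.
No covering selection has total cost below 5.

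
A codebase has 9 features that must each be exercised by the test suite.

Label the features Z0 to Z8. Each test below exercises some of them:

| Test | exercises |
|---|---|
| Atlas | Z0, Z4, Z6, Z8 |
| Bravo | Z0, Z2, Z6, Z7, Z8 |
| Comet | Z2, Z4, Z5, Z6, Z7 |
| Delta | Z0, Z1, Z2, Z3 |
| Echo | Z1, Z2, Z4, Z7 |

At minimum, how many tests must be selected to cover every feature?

3

Bravo and Comet and Delta together: Bravo ∪ Comet ∪ Delta = {Z0, Z1, Z2, Z3, Z4, Z5, Z6, Z7, Z8} — every feature is covered.
Only Delta contains Z3, so Delta is forced; the remaining 5 features need at least 2 more tests (each remaining test adds at most 4) — so at least 3 tests are needed, and 3 is optimal.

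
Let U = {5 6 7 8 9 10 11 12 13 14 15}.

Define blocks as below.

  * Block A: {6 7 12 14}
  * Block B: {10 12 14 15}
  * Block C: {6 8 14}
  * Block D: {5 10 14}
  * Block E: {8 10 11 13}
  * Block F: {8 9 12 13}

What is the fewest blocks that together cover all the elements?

Take {A, B, D, E, F}. Their union is {5, 6, 7, 8, 9, 10, 11, 12, 13, 14, 15}, which is all 11 elements.
No 4 of the 6 blocks cover everything (all 15 combinations miss at least one element), so 5 is optimal.

5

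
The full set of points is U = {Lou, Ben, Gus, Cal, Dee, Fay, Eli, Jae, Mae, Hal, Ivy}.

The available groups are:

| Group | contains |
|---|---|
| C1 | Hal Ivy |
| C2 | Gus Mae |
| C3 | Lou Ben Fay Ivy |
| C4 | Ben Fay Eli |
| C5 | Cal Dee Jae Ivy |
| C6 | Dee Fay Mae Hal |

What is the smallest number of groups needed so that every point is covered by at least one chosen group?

Take {C2, C3, C4, C5, C6}. Their union is {Lou, Ben, Gus, Cal, Dee, Fay, Eli, Jae, Mae, Hal, Ivy}, which is all 11 points.
No 4 of the 6 groups cover everything (all 15 combinations miss at least one point), so 5 is optimal.

5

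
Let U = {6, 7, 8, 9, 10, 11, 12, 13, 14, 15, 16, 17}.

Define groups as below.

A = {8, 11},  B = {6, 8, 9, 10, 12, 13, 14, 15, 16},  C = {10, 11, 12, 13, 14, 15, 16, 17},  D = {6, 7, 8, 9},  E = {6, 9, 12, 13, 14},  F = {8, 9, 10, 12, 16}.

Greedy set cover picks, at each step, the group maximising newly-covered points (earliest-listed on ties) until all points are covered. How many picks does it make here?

3

Greedy: pick B (covers 9 new) → pick C (covers 2 new) → pick D (covers 1 new). Total picks: 3.
(The true minimum cover uses only 2 groups, so greedy is not optimal here.)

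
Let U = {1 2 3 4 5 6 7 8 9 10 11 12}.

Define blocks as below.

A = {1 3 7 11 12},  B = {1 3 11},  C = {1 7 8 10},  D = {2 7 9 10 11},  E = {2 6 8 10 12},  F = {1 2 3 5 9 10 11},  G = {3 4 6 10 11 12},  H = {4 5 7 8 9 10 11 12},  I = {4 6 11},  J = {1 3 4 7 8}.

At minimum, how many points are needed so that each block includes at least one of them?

2

T = {8, 11} meets every block (each contains at least one member of T), and |T| = 2.
The blocks B, E are pairwise disjoint, so any hitting set needs a separate point for each — at least 2. Hence 2 is optimal.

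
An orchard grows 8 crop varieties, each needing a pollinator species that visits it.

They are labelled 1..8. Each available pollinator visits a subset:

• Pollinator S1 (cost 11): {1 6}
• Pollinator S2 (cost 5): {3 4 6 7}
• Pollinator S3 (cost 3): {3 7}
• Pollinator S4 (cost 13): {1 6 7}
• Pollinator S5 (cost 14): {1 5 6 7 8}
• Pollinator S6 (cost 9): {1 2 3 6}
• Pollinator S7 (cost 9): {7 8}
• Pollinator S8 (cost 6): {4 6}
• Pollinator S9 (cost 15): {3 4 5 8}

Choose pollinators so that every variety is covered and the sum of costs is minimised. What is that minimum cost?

S3, S6, S9 together cover every variety (S3 ∪ S6 ∪ S9 = {1, 2, 3, 4, 5, 6, 7, 8}); total cost 3 + 9 + 15 = 27.
The greedy pick S2, S6, S5 costs 28; no covering selection beats 27.

27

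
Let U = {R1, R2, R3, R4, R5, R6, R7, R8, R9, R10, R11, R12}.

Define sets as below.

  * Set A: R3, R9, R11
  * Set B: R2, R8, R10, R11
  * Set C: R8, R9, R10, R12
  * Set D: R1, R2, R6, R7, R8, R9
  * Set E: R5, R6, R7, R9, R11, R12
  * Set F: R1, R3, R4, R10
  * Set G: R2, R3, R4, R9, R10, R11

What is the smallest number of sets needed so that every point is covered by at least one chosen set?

B and E and F together: B ∪ E ∪ F = {R1, R2, R3, R4, R5, R6, R7, R8, R9, R10, R11, R12} — every point is covered.
Only E contains R5, so E is forced; the remaining 6 points need at least 2 more sets (each remaining set adds at most 4) — so at least 3 sets are needed, and 3 is optimal.

3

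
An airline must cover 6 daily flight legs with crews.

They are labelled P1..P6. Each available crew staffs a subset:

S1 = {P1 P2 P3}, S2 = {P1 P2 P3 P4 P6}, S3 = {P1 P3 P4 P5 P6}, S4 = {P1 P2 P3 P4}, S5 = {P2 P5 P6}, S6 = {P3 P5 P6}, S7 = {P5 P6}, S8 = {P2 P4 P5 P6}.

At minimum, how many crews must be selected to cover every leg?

Take {S4, S7}. Their union is {P1, P2, P3, P4, P5, P6}, which is all 6 legs.
No single crew has all 6 legs (the largest, S2, has 5), so 2 is optimal.

2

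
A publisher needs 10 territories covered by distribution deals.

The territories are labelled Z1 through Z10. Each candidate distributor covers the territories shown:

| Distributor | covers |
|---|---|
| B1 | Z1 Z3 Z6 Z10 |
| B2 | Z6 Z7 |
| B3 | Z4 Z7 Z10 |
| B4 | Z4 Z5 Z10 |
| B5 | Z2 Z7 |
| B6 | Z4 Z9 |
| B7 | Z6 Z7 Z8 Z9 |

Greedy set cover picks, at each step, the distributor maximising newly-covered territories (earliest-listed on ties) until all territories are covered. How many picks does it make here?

Greedy: pick B1 (covers 4 new) → pick B7 (covers 3 new) → pick B4 (covers 2 new) → pick B5 (covers 1 new). Total picks: 4.

4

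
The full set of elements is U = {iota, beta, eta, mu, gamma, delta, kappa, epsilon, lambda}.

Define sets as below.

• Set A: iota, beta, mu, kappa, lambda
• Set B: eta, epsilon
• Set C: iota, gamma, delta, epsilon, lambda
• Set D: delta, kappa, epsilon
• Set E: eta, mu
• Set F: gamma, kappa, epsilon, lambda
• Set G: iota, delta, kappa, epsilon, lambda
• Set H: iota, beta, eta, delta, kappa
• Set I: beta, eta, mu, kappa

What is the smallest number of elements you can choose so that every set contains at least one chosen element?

Take T = {eta, gamma, kappa}. Each listed set contains at least one of these, so T is a hitting set of size 3.
No choice of 2 elements meets every set, so 3 is the minimum.

3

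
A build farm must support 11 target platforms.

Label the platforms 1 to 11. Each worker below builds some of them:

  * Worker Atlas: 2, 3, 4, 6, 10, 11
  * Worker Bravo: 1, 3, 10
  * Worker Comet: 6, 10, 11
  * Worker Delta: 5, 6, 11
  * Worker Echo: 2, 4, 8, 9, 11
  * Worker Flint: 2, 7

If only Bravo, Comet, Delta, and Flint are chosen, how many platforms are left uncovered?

Union of Bravo, Comet, Delta, Flint = {1, 2, 3, 5, 6, 7, 10, 11}.
Not covered: 4, 8, 9 — 3 platforms.

3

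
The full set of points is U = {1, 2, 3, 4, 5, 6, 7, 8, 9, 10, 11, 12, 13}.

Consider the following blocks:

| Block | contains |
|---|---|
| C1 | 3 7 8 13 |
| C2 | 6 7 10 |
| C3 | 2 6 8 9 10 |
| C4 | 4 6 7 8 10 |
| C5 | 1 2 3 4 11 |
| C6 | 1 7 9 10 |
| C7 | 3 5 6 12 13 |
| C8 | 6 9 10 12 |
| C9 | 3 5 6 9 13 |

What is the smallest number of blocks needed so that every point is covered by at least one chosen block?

4

C3 and C4 and C5 and C7 together: C3 ∪ C4 ∪ C5 ∪ C7 = {1, 2, 3, 4, 5, 6, 7, 8, 9, 10, 11, 12, 13} — every point is covered.
No 3 of the 9 blocks cover everything (all 84 combinations miss at least one point), so 4 is optimal.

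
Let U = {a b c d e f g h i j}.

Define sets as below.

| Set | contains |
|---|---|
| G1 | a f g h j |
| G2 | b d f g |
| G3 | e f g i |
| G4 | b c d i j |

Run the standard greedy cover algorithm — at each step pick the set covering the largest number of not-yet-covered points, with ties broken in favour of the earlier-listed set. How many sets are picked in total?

Greedy: pick G1 (covers 5 new) → pick G4 (covers 4 new) → pick G3 (covers 1 new). Total picks: 3.

3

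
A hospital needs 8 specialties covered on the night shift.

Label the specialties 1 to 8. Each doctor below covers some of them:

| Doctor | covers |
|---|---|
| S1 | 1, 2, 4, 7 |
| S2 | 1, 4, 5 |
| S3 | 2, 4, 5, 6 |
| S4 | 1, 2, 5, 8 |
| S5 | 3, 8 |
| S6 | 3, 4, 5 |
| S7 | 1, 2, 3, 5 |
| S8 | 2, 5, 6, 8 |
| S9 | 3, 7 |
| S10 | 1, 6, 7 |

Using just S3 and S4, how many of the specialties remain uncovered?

Union of S3, S4 = {1, 2, 4, 5, 6, 8}.
Not covered: 3, 7 — 2 specialties.

2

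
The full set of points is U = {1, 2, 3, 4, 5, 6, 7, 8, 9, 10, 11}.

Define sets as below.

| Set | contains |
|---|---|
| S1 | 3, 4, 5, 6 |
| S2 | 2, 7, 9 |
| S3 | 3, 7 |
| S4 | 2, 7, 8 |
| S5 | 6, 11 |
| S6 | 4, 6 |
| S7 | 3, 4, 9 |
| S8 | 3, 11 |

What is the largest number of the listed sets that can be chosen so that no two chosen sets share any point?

3

S4, S6, S8 are pairwise disjoint (S4={2,7,8}; S6={4,6}; S8={3,11}).
Every remaining set overlaps one of these, and no 4 of the listed sets are pairwise disjoint, so 3 is the maximum.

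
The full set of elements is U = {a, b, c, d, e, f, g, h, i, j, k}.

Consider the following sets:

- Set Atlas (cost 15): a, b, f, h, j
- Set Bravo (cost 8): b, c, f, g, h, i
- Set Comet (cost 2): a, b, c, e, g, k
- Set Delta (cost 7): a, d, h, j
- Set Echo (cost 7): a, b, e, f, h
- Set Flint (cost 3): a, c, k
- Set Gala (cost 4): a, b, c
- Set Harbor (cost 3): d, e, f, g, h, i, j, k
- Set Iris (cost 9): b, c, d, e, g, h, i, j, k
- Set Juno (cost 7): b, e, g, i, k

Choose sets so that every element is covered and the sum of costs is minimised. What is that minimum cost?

5

Comet, Harbor together cover every element (Comet ∪ Harbor = {a, b, c, d, e, f, g, h, i, j, k}); total cost 2 + 3 = 5.
No covering selection has total cost below 5.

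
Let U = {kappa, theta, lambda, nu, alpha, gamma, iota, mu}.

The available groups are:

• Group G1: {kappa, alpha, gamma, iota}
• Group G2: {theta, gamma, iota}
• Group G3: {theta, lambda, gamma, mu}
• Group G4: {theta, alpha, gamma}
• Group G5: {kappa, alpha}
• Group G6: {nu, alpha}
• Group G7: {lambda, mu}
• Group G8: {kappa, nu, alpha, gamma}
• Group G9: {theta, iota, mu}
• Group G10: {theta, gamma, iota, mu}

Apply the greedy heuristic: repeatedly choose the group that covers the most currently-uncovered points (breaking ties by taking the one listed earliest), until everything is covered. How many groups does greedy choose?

Greedy: pick G1 (covers 4 new) → pick G3 (covers 3 new) → pick G6 (covers 1 new). Total picks: 3.

3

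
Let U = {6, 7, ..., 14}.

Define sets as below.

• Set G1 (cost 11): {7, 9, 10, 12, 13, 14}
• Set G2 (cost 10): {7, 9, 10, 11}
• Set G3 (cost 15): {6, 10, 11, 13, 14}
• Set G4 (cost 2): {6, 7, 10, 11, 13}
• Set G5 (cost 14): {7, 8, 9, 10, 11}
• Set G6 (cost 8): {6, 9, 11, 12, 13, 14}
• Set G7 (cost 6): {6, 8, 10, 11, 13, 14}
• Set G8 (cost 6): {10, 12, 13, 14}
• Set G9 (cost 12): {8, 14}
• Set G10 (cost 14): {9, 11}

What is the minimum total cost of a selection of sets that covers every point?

16

G4, G6, G7 together cover every point (G4 ∪ G6 ∪ G7 = {6, 7, 8, 9, 10, 11, 12, 13, 14}); total cost 2 + 8 + 6 = 16.
No covering selection has total cost below 16.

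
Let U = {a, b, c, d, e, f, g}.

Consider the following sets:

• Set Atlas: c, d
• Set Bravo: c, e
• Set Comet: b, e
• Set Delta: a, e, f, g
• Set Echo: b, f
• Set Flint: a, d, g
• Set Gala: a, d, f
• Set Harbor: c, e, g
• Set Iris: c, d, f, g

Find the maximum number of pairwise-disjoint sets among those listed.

3

Bravo, Echo, Flint are pairwise disjoint (Bravo={c,e}; Echo={b,f}; Flint={a,d,g}).
Every remaining set overlaps one of these, and no 4 of the listed sets are pairwise disjoint, so 3 is the maximum.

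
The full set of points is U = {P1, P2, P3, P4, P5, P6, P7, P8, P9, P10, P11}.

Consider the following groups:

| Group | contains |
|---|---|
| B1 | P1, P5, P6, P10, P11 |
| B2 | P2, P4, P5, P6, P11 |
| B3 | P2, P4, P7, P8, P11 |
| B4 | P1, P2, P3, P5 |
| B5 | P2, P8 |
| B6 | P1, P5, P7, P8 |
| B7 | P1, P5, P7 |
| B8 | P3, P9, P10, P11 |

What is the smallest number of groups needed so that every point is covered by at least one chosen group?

3

B1 and B3 and B8 together: B1 ∪ B3 ∪ B8 = {P1, P2, P3, P4, P5, P6, P7, P8, P9, P10, P11} — every point is covered.
Each group has at most 5 points, and 2·5 = 10 < 11 — so at least 3 groups are needed, and 3 is optimal.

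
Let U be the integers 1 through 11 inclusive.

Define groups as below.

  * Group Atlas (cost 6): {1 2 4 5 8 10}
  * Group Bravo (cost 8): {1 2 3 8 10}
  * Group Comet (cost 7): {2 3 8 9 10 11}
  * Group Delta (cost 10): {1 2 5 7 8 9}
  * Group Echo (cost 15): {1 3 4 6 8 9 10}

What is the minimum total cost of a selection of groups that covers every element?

32

Comet, Delta, Echo together cover every element (Comet ∪ Delta ∪ Echo = {1, 2, 3, 4, 5, 6, 7, 8, 9, 10, 11}); total cost 7 + 10 + 15 = 32.
The greedy pick Atlas, Comet, Delta, Echo costs 38; no covering selection beats 32.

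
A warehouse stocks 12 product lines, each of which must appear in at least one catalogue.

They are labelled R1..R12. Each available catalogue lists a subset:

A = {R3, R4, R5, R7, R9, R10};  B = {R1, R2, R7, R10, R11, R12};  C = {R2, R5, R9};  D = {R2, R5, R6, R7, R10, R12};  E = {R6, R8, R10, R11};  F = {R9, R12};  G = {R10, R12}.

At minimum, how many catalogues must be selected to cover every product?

A and B and E together: A ∪ B ∪ E = {R1, R2, R3, R4, R5, R6, R7, R8, R9, R10, R11, R12} — every product is covered.
Only B contains R1, so B is forced; the remaining 6 products need at least 2 more catalogues (each remaining catalogue adds at most 4) — so at least 3 catalogues are needed, and 3 is optimal.

3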